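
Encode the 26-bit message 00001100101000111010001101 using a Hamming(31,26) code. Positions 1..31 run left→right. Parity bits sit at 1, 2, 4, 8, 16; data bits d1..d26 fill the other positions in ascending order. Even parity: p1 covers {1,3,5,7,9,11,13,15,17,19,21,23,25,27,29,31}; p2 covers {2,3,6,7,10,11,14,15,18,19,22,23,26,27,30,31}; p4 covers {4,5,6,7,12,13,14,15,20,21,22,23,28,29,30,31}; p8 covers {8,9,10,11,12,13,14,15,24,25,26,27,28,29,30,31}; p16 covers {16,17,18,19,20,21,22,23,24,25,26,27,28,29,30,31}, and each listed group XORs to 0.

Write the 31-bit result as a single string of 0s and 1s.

0000000011001011000111010001101

Place data at non-parity positions: p1 p2 0 p4 0 0 0 p8 1 1 0 0 1 0 1 p16 0 0 0 1 1 1 0 1 0 0 0 1 1 0 1
p1 (pos 1,3,5,7,9,11,13,15,17,19,21,23,25,27,29,31): XOR of data positions = 0⊕0⊕0⊕1⊕0⊕1⊕1⊕0⊕0⊕1⊕0⊕0⊕0⊕1⊕1 = 0
p2 (pos 2,3,6,7,10,11,14,15,18,19,22,23,26,27,30,31): XOR of data positions = 0⊕0⊕0⊕1⊕0⊕0⊕1⊕0⊕0⊕1⊕0⊕0⊕0⊕0⊕1 = 0
p4 (pos 4,5,6,7,12,13,14,15,20,21,22,23,28,29,30,31): XOR of data positions = 0⊕0⊕0⊕0⊕1⊕0⊕1⊕1⊕1⊕1⊕0⊕1⊕1⊕0⊕1 = 0
p8 (pos 8,9,10,11,12,13,14,15,24,25,26,27,28,29,30,31): XOR of data positions = 1⊕1⊕0⊕0⊕1⊕0⊕1⊕1⊕0⊕0⊕0⊕1⊕1⊕0⊕1 = 0
p16 (pos 16,17,18,19,20,21,22,23,24,25,26,27,28,29,30,31): XOR of data positions = 0⊕0⊕0⊕1⊕1⊕1⊕0⊕1⊕0⊕0⊕0⊕1⊕1⊕0⊕1 = 1
Codeword: 0000000011001011000111010001101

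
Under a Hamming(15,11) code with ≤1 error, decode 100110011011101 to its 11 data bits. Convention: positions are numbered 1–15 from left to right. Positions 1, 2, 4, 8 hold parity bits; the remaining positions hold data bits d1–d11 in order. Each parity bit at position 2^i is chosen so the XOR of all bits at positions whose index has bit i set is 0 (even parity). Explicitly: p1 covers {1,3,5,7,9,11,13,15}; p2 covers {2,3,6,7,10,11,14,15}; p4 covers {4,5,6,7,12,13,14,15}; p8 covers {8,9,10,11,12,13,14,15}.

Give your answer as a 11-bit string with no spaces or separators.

01001011101

s1 (pos 1,3,5,7,9,11,13,15): 1⊕0⊕1⊕0⊕1⊕1⊕1⊕1 = 0
s2 (pos 2,3,6,7,10,11,14,15): 0⊕0⊕0⊕0⊕0⊕1⊕0⊕1 = 0
s4 (pos 4,5,6,7,12,13,14,15): 1⊕1⊕0⊕0⊕1⊕1⊕0⊕1 = 1
s8 (pos 8,9,10,11,12,13,14,15): 1⊕1⊕0⊕1⊕1⊕1⊕0⊕1 = 0
Syndrome s8…s1 = 0100 → error at position 4.
Flip position 4: 100110011011101 → 100010011011101
Read data bits from positions 3,5,6,7,9,10,11,12,13,14,15: 01001011101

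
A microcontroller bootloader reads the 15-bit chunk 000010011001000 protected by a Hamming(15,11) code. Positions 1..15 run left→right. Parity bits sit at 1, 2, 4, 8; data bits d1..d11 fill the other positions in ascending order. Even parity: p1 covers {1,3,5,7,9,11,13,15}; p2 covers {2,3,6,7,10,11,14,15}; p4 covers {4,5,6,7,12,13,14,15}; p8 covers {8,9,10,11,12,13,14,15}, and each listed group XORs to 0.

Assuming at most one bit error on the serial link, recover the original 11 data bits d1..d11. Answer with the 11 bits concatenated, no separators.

01001001000

s1 (pos 1,3,5,7,9,11,13,15): 0⊕0⊕1⊕0⊕1⊕0⊕0⊕0 = 0
s2 (pos 2,3,6,7,10,11,14,15): 0⊕0⊕0⊕0⊕0⊕0⊕0⊕0 = 0
s4 (pos 4,5,6,7,12,13,14,15): 0⊕1⊕0⊕0⊕1⊕0⊕0⊕0 = 0
s8 (pos 8,9,10,11,12,13,14,15): 1⊕1⊕0⊕0⊕1⊕0⊕0⊕0 = 1
Syndrome s8…s1 = 1000 → error at position 8.
Flip position 8: 000010011001000 → 000010001001000
Read data bits from positions 3,5,6,7,9,10,11,12,13,14,15: 01001001000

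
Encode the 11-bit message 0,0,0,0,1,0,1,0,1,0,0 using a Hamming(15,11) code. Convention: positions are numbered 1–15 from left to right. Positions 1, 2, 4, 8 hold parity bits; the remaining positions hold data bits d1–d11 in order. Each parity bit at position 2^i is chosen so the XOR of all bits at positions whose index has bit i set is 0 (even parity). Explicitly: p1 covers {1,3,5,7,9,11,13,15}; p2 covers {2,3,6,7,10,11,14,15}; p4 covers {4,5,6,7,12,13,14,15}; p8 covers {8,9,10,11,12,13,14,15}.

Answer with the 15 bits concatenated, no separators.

110100011010100

Place data at non-parity positions: p1 p2 0 p4 0 0 0 p8 1 0 1 0 1 0 0
p1 (pos 1,3,5,7,9,11,13,15): XOR of data positions = 0⊕0⊕0⊕1⊕1⊕1⊕0 = 1
p2 (pos 2,3,6,7,10,11,14,15): XOR of data positions = 0⊕0⊕0⊕0⊕1⊕0⊕0 = 1
p4 (pos 4,5,6,7,12,13,14,15): XOR of data positions = 0⊕0⊕0⊕0⊕1⊕0⊕0 = 1
p8 (pos 8,9,10,11,12,13,14,15): XOR of data positions = 1⊕0⊕1⊕0⊕1⊕0⊕0 = 1
Codeword: 110100011010100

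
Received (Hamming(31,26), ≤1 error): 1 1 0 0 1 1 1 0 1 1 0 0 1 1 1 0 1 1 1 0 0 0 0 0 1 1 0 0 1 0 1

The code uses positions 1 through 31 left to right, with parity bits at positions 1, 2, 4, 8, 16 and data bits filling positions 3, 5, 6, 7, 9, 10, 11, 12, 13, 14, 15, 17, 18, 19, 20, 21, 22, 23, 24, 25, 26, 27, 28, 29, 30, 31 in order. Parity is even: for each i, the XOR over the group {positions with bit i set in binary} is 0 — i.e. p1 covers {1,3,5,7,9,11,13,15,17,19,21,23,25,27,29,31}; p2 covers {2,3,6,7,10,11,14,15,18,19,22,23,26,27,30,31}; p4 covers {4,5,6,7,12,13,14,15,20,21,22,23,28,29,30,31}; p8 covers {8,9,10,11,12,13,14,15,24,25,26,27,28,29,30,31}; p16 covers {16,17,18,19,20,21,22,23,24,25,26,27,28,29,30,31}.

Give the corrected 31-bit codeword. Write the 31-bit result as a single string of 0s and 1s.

s1 (pos 1,3,5,7,9,11,13,15,17,19,21,23,25,27,29,31): 1⊕0⊕1⊕1⊕1⊕0⊕1⊕1⊕1⊕1⊕0⊕0⊕1⊕0⊕1⊕1 = 1
s2 (pos 2,3,6,7,10,11,14,15,18,19,22,23,26,27,30,31): 1⊕0⊕1⊕1⊕1⊕0⊕1⊕1⊕1⊕1⊕0⊕0⊕1⊕0⊕0⊕1 = 0
s4 (pos 4,5,6,7,12,13,14,15,20,21,22,23,28,29,30,31): 0⊕1⊕1⊕1⊕0⊕1⊕1⊕1⊕0⊕0⊕0⊕0⊕0⊕1⊕0⊕1 = 0
s8 (pos 8,9,10,11,12,13,14,15,24,25,26,27,28,29,30,31): 0⊕1⊕1⊕0⊕0⊕1⊕1⊕1⊕0⊕1⊕1⊕0⊕0⊕1⊕0⊕1 = 1
s16 (pos 16,17,18,19,20,21,22,23,24,25,26,27,28,29,30,31): 0⊕1⊕1⊕1⊕0⊕0⊕0⊕0⊕0⊕1⊕1⊕0⊕0⊕1⊕0⊕1 = 1
Syndrome s16…s1 = 11001 → error at position 25.
Flip position 25: 1100111011001110111000001100101 → 1100111011001110111000000100101

1100111011001110111000000100101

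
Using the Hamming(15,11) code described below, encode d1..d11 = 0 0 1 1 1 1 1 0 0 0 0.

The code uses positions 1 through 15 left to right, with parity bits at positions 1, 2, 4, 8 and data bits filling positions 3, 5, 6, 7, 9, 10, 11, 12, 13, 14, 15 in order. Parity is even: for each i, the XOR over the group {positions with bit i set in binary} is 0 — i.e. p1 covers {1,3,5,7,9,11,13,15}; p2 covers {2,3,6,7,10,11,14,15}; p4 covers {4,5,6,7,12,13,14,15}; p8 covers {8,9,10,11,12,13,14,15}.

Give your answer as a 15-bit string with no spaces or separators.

Place data at non-parity positions: p1 p2 0 p4 0 1 1 p8 1 1 1 0 0 0 0
p1 (pos 1,3,5,7,9,11,13,15): XOR of data positions = 0⊕0⊕1⊕1⊕1⊕0⊕0 = 1
p2 (pos 2,3,6,7,10,11,14,15): XOR of data positions = 0⊕1⊕1⊕1⊕1⊕0⊕0 = 0
p4 (pos 4,5,6,7,12,13,14,15): XOR of data positions = 0⊕1⊕1⊕0⊕0⊕0⊕0 = 0
p8 (pos 8,9,10,11,12,13,14,15): XOR of data positions = 1⊕1⊕1⊕0⊕0⊕0⊕0 = 1
Codeword: 100001111110000

100001111110000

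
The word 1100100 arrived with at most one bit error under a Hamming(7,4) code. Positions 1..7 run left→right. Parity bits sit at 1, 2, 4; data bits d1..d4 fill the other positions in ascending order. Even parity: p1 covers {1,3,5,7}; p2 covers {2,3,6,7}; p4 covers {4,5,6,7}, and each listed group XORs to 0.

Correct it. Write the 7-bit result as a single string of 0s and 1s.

1100110

s1 (pos 1,3,5,7): 1⊕0⊕1⊕0 = 0
s2 (pos 2,3,6,7): 1⊕0⊕0⊕0 = 1
s4 (pos 4,5,6,7): 0⊕1⊕0⊕0 = 1
Syndrome s4…s1 = 110 → error at position 6.
Flip position 6: 1100100 → 1100110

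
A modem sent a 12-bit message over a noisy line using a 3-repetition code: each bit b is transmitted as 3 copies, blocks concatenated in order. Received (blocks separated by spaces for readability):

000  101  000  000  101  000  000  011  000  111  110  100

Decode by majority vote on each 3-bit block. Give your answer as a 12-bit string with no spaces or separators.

Block 1 (000): 0 ones → 0
Block 2 (101): 2 ones → 1
Block 3 (000): 0 ones → 0
Block 4 (000): 0 ones → 0
Block 5 (101): 2 ones → 1
Block 6 (000): 0 ones → 0
Block 7 (000): 0 ones → 0
Block 8 (011): 2 ones → 1
Block 9 (000): 0 ones → 0
Block 10 (111): 3 ones → 1
Block 11 (110): 2 ones → 1
Block 12 (100): 1 one → 0

010010010110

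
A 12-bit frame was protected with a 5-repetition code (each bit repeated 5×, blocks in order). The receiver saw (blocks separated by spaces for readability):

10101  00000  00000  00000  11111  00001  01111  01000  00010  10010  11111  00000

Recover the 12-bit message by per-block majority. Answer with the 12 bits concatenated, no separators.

Block 1 (10101): 3 ones → 1
Block 2 (00000): 0 ones → 0
Block 3 (00000): 0 ones → 0
Block 4 (00000): 0 ones → 0
Block 5 (11111): 5 ones → 1
Block 6 (00001): 1 one → 0
Block 7 (01111): 4 ones → 1
Block 8 (01000): 1 one → 0
Block 9 (00010): 1 one → 0
Block 10 (10010): 2 ones → 0
Block 11 (11111): 5 ones → 1
Block 12 (00000): 0 ones → 0

100010100010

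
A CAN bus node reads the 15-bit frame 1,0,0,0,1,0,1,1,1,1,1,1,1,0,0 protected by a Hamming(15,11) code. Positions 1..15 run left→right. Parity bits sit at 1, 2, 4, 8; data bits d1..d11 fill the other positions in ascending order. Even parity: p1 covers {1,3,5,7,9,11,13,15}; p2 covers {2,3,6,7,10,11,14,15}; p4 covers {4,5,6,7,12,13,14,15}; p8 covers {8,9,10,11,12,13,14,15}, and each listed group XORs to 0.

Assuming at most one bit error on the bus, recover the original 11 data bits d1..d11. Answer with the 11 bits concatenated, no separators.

s1 (pos 1,3,5,7,9,11,13,15): 1⊕0⊕1⊕1⊕1⊕1⊕1⊕0 = 0
s2 (pos 2,3,6,7,10,11,14,15): 0⊕0⊕0⊕1⊕1⊕1⊕0⊕0 = 1
s4 (pos 4,5,6,7,12,13,14,15): 0⊕1⊕0⊕1⊕1⊕1⊕0⊕0 = 0
s8 (pos 8,9,10,11,12,13,14,15): 1⊕1⊕1⊕1⊕1⊕1⊕0⊕0 = 0
Syndrome s8…s1 = 0010 → error at position 2.
Flip position 2: 100010111111100 → 110010111111100
Read data bits from positions 3,5,6,7,9,10,11,12,13,14,15: 01011111100

01011111100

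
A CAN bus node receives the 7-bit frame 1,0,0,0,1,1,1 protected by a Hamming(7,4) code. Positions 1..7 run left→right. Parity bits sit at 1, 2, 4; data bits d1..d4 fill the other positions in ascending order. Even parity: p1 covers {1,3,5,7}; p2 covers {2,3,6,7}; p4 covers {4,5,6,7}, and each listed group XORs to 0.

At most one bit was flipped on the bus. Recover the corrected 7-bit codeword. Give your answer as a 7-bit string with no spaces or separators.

s1 (pos 1,3,5,7): 1⊕0⊕1⊕1 = 1
s2 (pos 2,3,6,7): 0⊕0⊕1⊕1 = 0
s4 (pos 4,5,6,7): 0⊕1⊕1⊕1 = 1
Syndrome s4…s1 = 101 → error at position 5.
Flip position 5: 1000111 → 1000011

1000011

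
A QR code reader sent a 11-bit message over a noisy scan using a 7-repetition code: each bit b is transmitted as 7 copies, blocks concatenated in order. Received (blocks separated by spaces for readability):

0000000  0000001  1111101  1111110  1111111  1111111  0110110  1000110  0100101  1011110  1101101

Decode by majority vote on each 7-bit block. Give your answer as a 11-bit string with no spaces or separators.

00111110011

Block 1 (0000000): 0 ones → 0
Block 2 (0000001): 1 one → 0
Block 3 (1111101): 6 ones → 1
Block 4 (1111110): 6 ones → 1
Block 5 (1111111): 7 ones → 1
Block 6 (1111111): 7 ones → 1
Block 7 (0110110): 4 ones → 1
Block 8 (1000110): 3 ones → 0
Block 9 (0100101): 3 ones → 0
Block 10 (1011110): 5 ones → 1
Block 11 (1101101): 5 ones → 1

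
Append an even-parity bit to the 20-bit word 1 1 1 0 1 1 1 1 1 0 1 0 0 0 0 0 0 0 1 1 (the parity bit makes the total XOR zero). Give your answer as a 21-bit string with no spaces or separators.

111011111010000000111

XOR of the 20 data bits: 1⊕1⊕1⊕0⊕1⊕1⊕1⊕1⊕1⊕0⊕1⊕0⊕0⊕0⊕0⊕0⊕0⊕0⊕1⊕1 = 1
Parity bit = 1 (so all 21 bits XOR to 0).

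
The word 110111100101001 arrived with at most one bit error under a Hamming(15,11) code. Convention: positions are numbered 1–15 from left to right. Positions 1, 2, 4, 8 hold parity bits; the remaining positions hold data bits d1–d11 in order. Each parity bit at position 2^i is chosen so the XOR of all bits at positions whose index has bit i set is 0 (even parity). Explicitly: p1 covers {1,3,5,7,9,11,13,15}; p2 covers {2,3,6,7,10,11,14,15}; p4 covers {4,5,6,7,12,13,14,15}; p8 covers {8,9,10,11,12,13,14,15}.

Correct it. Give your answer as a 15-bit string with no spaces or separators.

110111100001001

s1 (pos 1,3,5,7,9,11,13,15): 1⊕0⊕1⊕1⊕0⊕0⊕0⊕1 = 0
s2 (pos 2,3,6,7,10,11,14,15): 1⊕0⊕1⊕1⊕1⊕0⊕0⊕1 = 1
s4 (pos 4,5,6,7,12,13,14,15): 1⊕1⊕1⊕1⊕1⊕0⊕0⊕1 = 0
s8 (pos 8,9,10,11,12,13,14,15): 0⊕0⊕1⊕0⊕1⊕0⊕0⊕1 = 1
Syndrome s8…s1 = 1010 → error at position 10.
Flip position 10: 110111100101001 → 110111100001001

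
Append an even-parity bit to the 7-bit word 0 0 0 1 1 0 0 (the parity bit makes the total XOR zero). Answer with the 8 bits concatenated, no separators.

00011000

XOR of the 7 data bits: 0⊕0⊕0⊕1⊕1⊕0⊕0 = 0
Parity bit = 0 (so all 8 bits XOR to 0).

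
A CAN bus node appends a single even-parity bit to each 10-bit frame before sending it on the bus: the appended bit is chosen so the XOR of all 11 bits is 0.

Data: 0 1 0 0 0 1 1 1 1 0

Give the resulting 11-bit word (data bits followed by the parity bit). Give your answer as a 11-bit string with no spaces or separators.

01000111101

XOR of the 10 data bits: 0⊕1⊕0⊕0⊕0⊕1⊕1⊕1⊕1⊕0 = 1
Parity bit = 1 (so all 11 bits XOR to 0).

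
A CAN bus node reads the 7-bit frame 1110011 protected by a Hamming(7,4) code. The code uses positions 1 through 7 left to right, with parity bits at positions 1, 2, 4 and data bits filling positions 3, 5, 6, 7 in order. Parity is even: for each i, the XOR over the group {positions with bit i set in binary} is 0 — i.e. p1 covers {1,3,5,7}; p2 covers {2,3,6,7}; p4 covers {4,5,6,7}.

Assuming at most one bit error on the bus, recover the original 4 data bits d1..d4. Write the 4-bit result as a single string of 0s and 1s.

s1 (pos 1,3,5,7): 1⊕1⊕0⊕1 = 1
s2 (pos 2,3,6,7): 1⊕1⊕1⊕1 = 0
s4 (pos 4,5,6,7): 0⊕0⊕1⊕1 = 0
Syndrome s4…s1 = 001 → error at position 1.
Flip position 1: 1110011 → 0110011
Read data bits from positions 3,5,6,7: 1011

1011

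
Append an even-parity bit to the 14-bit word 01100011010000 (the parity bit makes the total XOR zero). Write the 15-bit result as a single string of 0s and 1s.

011000110100001

XOR of the 14 data bits: 0⊕1⊕1⊕0⊕0⊕0⊕1⊕1⊕0⊕1⊕0⊕0⊕0⊕0 = 1
Parity bit = 1 (so all 15 bits XOR to 0).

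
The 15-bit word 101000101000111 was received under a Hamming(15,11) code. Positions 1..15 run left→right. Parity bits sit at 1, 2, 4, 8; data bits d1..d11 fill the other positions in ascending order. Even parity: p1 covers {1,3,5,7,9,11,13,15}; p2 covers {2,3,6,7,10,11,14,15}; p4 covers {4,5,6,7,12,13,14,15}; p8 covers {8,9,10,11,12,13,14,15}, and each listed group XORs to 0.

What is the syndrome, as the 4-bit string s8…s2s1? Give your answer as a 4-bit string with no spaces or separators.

s1 (pos 1,3,5,7,9,11,13,15): 1⊕1⊕0⊕1⊕1⊕0⊕1⊕1 = 0
s2 (pos 2,3,6,7,10,11,14,15): 0⊕1⊕0⊕1⊕0⊕0⊕1⊕1 = 0
s4 (pos 4,5,6,7,12,13,14,15): 0⊕0⊕0⊕1⊕0⊕1⊕1⊕1 = 0
s8 (pos 8,9,10,11,12,13,14,15): 0⊕1⊕0⊕0⊕0⊕1⊕1⊕1 = 0
Syndrome s8…s1 = 0000 → no error.

0000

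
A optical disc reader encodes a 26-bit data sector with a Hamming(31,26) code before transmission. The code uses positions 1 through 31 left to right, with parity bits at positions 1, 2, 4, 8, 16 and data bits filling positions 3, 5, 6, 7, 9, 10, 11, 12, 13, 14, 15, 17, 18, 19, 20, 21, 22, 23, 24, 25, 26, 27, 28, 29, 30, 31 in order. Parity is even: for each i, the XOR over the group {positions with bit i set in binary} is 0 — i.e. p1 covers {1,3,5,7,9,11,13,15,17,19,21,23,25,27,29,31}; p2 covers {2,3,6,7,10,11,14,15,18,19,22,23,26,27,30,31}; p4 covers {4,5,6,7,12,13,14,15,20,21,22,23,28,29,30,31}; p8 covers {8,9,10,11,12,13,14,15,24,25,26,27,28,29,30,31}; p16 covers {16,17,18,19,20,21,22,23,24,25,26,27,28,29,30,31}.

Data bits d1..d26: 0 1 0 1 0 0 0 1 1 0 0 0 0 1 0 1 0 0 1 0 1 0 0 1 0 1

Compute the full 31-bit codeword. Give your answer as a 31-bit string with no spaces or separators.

Place data at non-parity positions: p1 p2 0 p4 1 0 1 p8 0 0 0 1 1 0 0 p16 0 0 1 0 1 0 0 1 0 1 0 0 1 0 1
p1 (pos 1,3,5,7,9,11,13,15,17,19,21,23,25,27,29,31): XOR of data positions = 0⊕1⊕1⊕0⊕0⊕1⊕0⊕0⊕1⊕1⊕0⊕0⊕0⊕1⊕1 = 1
p2 (pos 2,3,6,7,10,11,14,15,18,19,22,23,26,27,30,31): XOR of data positions = 0⊕0⊕1⊕0⊕0⊕0⊕0⊕0⊕1⊕0⊕0⊕1⊕0⊕0⊕1 = 0
p4 (pos 4,5,6,7,12,13,14,15,20,21,22,23,28,29,30,31): XOR of data positions = 1⊕0⊕1⊕1⊕1⊕0⊕0⊕0⊕1⊕0⊕0⊕0⊕1⊕0⊕1 = 1
p8 (pos 8,9,10,11,12,13,14,15,24,25,26,27,28,29,30,31): XOR of data positions = 0⊕0⊕0⊕1⊕1⊕0⊕0⊕1⊕0⊕1⊕0⊕0⊕1⊕0⊕1 = 0
p16 (pos 16,17,18,19,20,21,22,23,24,25,26,27,28,29,30,31): XOR of data positions = 0⊕0⊕1⊕0⊕1⊕0⊕0⊕1⊕0⊕1⊕0⊕0⊕1⊕0⊕1 = 0
Codeword: 1001101000011000001010010100101

1001101000011000001010010100101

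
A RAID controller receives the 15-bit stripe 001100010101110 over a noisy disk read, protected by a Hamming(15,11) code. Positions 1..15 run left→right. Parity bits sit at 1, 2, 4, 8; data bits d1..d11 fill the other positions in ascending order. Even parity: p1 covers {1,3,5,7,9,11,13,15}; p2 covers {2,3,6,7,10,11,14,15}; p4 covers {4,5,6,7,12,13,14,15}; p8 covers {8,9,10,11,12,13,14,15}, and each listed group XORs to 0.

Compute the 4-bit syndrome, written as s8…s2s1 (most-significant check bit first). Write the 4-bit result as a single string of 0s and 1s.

s1 (pos 1,3,5,7,9,11,13,15): 0⊕1⊕0⊕0⊕0⊕0⊕1⊕0 = 0
s2 (pos 2,3,6,7,10,11,14,15): 0⊕1⊕0⊕0⊕1⊕0⊕1⊕0 = 1
s4 (pos 4,5,6,7,12,13,14,15): 1⊕0⊕0⊕0⊕1⊕1⊕1⊕0 = 0
s8 (pos 8,9,10,11,12,13,14,15): 1⊕0⊕1⊕0⊕1⊕1⊕1⊕0 = 1
Syndrome s8…s1 = 1010 → error at position 10.

1010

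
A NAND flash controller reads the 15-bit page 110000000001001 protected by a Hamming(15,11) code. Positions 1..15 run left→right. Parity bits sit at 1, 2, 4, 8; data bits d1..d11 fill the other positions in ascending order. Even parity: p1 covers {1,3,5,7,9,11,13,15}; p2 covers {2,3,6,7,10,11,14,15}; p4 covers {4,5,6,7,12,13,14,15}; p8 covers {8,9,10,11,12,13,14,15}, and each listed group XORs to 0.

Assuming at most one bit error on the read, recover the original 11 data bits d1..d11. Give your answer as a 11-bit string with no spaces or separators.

s1 (pos 1,3,5,7,9,11,13,15): 1⊕0⊕0⊕0⊕0⊕0⊕0⊕1 = 0
s2 (pos 2,3,6,7,10,11,14,15): 1⊕0⊕0⊕0⊕0⊕0⊕0⊕1 = 0
s4 (pos 4,5,6,7,12,13,14,15): 0⊕0⊕0⊕0⊕1⊕0⊕0⊕1 = 0
s8 (pos 8,9,10,11,12,13,14,15): 0⊕0⊕0⊕0⊕1⊕0⊕0⊕1 = 0
Syndrome s8…s1 = 0000 → no error.
Read data bits from positions 3,5,6,7,9,10,11,12,13,14,15: 00000001001

00000001001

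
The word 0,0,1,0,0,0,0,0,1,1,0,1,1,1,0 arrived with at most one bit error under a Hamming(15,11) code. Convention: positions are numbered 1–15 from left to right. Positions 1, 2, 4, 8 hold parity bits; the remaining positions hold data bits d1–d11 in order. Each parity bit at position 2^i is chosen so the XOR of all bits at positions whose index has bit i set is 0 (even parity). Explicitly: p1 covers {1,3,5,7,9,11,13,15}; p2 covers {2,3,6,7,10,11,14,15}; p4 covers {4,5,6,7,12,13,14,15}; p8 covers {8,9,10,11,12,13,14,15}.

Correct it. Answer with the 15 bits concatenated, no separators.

001000001101111

s1 (pos 1,3,5,7,9,11,13,15): 0⊕1⊕0⊕0⊕1⊕0⊕1⊕0 = 1
s2 (pos 2,3,6,7,10,11,14,15): 0⊕1⊕0⊕0⊕1⊕0⊕1⊕0 = 1
s4 (pos 4,5,6,7,12,13,14,15): 0⊕0⊕0⊕0⊕1⊕1⊕1⊕0 = 1
s8 (pos 8,9,10,11,12,13,14,15): 0⊕1⊕1⊕0⊕1⊕1⊕1⊕0 = 1
Syndrome s8…s1 = 1111 → error at position 15.
Flip position 15: 001000001101110 → 001000001101111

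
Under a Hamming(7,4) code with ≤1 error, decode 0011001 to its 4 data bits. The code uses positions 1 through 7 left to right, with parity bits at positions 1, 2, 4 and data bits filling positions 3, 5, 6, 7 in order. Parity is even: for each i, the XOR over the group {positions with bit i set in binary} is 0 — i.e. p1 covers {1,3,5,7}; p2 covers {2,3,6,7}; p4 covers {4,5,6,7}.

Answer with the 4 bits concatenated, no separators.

s1 (pos 1,3,5,7): 0⊕1⊕0⊕1 = 0
s2 (pos 2,3,6,7): 0⊕1⊕0⊕1 = 0
s4 (pos 4,5,6,7): 1⊕0⊕0⊕1 = 0
Syndrome s4…s1 = 000 → no error.
Read data bits from positions 3,5,6,7: 1001

1001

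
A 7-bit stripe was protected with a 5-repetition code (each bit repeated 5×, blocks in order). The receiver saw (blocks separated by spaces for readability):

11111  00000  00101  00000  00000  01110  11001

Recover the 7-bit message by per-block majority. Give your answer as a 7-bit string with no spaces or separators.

Block 1 (11111): 5 ones → 1
Block 2 (00000): 0 ones → 0
Block 3 (00101): 2 ones → 0
Block 4 (00000): 0 ones → 0
Block 5 (00000): 0 ones → 0
Block 6 (01110): 3 ones → 1
Block 7 (11001): 3 ones → 1

1000011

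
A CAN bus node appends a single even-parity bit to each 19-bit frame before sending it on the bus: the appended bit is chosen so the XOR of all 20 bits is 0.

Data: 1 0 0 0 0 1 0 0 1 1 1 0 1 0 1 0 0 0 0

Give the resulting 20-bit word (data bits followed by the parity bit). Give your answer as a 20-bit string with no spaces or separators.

XOR of the 19 data bits: 1⊕0⊕0⊕0⊕0⊕1⊕0⊕0⊕1⊕1⊕1⊕0⊕1⊕0⊕1⊕0⊕0⊕0⊕0 = 1
Parity bit = 1 (so all 20 bits XOR to 0).

10000100111010100001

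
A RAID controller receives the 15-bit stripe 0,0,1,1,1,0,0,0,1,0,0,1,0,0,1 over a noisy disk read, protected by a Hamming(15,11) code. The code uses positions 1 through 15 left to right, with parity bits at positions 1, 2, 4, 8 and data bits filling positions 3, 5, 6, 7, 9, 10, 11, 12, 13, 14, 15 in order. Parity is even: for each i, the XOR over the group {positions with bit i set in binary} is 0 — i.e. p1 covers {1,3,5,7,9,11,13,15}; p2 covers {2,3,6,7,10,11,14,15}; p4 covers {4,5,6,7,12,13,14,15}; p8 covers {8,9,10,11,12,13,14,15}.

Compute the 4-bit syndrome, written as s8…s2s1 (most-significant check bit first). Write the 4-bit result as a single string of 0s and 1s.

s1 (pos 1,3,5,7,9,11,13,15): 0⊕1⊕1⊕0⊕1⊕0⊕0⊕1 = 0
s2 (pos 2,3,6,7,10,11,14,15): 0⊕1⊕0⊕0⊕0⊕0⊕0⊕1 = 0
s4 (pos 4,5,6,7,12,13,14,15): 1⊕1⊕0⊕0⊕1⊕0⊕0⊕1 = 0
s8 (pos 8,9,10,11,12,13,14,15): 0⊕1⊕0⊕0⊕1⊕0⊕0⊕1 = 1
Syndrome s8…s1 = 1000 → error at position 8.

1000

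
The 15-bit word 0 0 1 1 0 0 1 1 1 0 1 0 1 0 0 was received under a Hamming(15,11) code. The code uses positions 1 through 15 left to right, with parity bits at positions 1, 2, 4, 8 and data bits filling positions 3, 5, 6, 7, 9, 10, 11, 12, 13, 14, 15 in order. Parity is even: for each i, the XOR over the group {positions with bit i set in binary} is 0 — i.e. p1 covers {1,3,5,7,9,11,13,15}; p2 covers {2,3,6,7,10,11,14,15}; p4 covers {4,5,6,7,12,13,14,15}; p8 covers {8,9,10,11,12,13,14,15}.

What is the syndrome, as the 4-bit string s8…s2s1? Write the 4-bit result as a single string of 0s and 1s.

s1 (pos 1,3,5,7,9,11,13,15): 0⊕1⊕0⊕1⊕1⊕1⊕1⊕0 = 1
s2 (pos 2,3,6,7,10,11,14,15): 0⊕1⊕0⊕1⊕0⊕1⊕0⊕0 = 1
s4 (pos 4,5,6,7,12,13,14,15): 1⊕0⊕0⊕1⊕0⊕1⊕0⊕0 = 1
s8 (pos 8,9,10,11,12,13,14,15): 1⊕1⊕0⊕1⊕0⊕1⊕0⊕0 = 0
Syndrome s8…s1 = 0111 → error at position 7.

0111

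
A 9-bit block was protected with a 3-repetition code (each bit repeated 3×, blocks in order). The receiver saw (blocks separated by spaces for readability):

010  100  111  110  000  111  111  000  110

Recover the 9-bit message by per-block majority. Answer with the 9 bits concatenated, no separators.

Block 1 (010): 1 one → 0
Block 2 (100): 1 one → 0
Block 3 (111): 3 ones → 1
Block 4 (110): 2 ones → 1
Block 5 (000): 0 ones → 0
Block 6 (111): 3 ones → 1
Block 7 (111): 3 ones → 1
Block 8 (000): 0 ones → 0
Block 9 (110): 2 ones → 1

001101101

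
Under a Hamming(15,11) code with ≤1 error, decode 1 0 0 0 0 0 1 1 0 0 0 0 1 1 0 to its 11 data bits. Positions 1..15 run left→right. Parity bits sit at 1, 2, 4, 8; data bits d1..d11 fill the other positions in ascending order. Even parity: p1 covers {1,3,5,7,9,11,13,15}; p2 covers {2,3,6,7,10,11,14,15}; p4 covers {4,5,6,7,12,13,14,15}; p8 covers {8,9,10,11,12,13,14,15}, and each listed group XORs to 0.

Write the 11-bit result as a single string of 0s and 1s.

00010000010

s1 (pos 1,3,5,7,9,11,13,15): 1⊕0⊕0⊕1⊕0⊕0⊕1⊕0 = 1
s2 (pos 2,3,6,7,10,11,14,15): 0⊕0⊕0⊕1⊕0⊕0⊕1⊕0 = 0
s4 (pos 4,5,6,7,12,13,14,15): 0⊕0⊕0⊕1⊕0⊕1⊕1⊕0 = 1
s8 (pos 8,9,10,11,12,13,14,15): 1⊕0⊕0⊕0⊕0⊕1⊕1⊕0 = 1
Syndrome s8…s1 = 1101 → error at position 13.
Flip position 13: 100000110000110 → 100000110000010
Read data bits from positions 3,5,6,7,9,10,11,12,13,14,15: 00010000010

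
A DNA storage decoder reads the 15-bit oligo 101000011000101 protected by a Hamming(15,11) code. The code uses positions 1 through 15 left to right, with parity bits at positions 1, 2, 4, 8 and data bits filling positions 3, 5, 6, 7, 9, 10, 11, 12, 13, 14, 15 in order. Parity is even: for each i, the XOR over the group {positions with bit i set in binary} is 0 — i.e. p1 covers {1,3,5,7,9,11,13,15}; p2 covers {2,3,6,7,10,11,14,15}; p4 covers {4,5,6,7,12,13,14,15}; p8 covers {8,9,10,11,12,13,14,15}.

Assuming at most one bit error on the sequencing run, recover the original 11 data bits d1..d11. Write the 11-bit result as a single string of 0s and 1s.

s1 (pos 1,3,5,7,9,11,13,15): 1⊕1⊕0⊕0⊕1⊕0⊕1⊕1 = 1
s2 (pos 2,3,6,7,10,11,14,15): 0⊕1⊕0⊕0⊕0⊕0⊕0⊕1 = 0
s4 (pos 4,5,6,7,12,13,14,15): 0⊕0⊕0⊕0⊕0⊕1⊕0⊕1 = 0
s8 (pos 8,9,10,11,12,13,14,15): 1⊕1⊕0⊕0⊕0⊕1⊕0⊕1 = 0
Syndrome s8…s1 = 0001 → error at position 1.
Flip position 1: 101000011000101 → 001000011000101
Read data bits from positions 3,5,6,7,9,10,11,12,13,14,15: 10001000101

10001000101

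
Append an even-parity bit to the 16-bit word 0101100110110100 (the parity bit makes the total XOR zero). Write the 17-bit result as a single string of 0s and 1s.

XOR of the 16 data bits: 0⊕1⊕0⊕1⊕1⊕0⊕0⊕1⊕1⊕0⊕1⊕1⊕0⊕1⊕0⊕0 = 0
Parity bit = 0 (so all 17 bits XOR to 0).

01011001101101000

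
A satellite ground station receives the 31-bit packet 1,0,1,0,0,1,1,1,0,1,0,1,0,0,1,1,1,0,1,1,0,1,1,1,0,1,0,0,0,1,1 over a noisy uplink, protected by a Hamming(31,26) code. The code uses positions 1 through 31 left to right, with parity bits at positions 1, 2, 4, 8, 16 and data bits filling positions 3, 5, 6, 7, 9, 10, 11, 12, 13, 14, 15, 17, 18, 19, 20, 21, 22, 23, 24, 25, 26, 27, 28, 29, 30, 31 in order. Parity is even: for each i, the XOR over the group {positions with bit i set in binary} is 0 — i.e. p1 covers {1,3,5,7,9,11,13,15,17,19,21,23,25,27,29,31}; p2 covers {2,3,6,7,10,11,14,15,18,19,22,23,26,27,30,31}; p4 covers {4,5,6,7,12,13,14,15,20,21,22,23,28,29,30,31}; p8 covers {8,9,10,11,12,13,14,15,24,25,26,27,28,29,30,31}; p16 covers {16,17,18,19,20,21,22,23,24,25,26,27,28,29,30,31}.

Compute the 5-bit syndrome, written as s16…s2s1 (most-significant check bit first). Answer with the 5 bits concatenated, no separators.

s1 (pos 1,3,5,7,9,11,13,15,17,19,21,23,25,27,29,31): 1⊕1⊕0⊕1⊕0⊕0⊕0⊕1⊕1⊕1⊕0⊕1⊕0⊕0⊕0⊕1 = 0
s2 (pos 2,3,6,7,10,11,14,15,18,19,22,23,26,27,30,31): 0⊕1⊕1⊕1⊕1⊕0⊕0⊕1⊕0⊕1⊕1⊕1⊕1⊕0⊕1⊕1 = 1
s4 (pos 4,5,6,7,12,13,14,15,20,21,22,23,28,29,30,31): 0⊕0⊕1⊕1⊕1⊕0⊕0⊕1⊕1⊕0⊕1⊕1⊕0⊕0⊕1⊕1 = 1
s8 (pos 8,9,10,11,12,13,14,15,24,25,26,27,28,29,30,31): 1⊕0⊕1⊕0⊕1⊕0⊕0⊕1⊕1⊕0⊕1⊕0⊕0⊕0⊕1⊕1 = 0
s16 (pos 16,17,18,19,20,21,22,23,24,25,26,27,28,29,30,31): 1⊕1⊕0⊕1⊕1⊕0⊕1⊕1⊕1⊕0⊕1⊕0⊕0⊕0⊕1⊕1 = 0
Syndrome s16…s1 = 00110 → error at position 6.

00110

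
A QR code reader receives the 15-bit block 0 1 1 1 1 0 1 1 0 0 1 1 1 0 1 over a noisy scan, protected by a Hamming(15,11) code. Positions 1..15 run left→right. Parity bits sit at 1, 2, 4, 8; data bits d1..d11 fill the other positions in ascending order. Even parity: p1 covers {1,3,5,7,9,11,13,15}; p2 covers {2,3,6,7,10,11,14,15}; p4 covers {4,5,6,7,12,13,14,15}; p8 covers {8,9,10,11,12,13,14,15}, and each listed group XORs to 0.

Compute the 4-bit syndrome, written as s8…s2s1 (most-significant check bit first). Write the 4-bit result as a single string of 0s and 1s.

1010

s1 (pos 1,3,5,7,9,11,13,15): 0⊕1⊕1⊕1⊕0⊕1⊕1⊕1 = 0
s2 (pos 2,3,6,7,10,11,14,15): 1⊕1⊕0⊕1⊕0⊕1⊕0⊕1 = 1
s4 (pos 4,5,6,7,12,13,14,15): 1⊕1⊕0⊕1⊕1⊕1⊕0⊕1 = 0
s8 (pos 8,9,10,11,12,13,14,15): 1⊕0⊕0⊕1⊕1⊕1⊕0⊕1 = 1
Syndrome s8…s1 = 1010 → error at position 10.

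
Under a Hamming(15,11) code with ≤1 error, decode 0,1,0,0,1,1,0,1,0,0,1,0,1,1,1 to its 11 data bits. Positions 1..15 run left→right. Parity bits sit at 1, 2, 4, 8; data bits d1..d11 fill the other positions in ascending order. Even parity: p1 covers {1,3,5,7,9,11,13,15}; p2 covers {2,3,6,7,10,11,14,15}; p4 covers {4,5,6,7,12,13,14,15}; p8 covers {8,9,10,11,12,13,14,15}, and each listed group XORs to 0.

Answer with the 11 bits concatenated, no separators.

s1 (pos 1,3,5,7,9,11,13,15): 0⊕0⊕1⊕0⊕0⊕1⊕1⊕1 = 0
s2 (pos 2,3,6,7,10,11,14,15): 1⊕0⊕1⊕0⊕0⊕1⊕1⊕1 = 1
s4 (pos 4,5,6,7,12,13,14,15): 0⊕1⊕1⊕0⊕0⊕1⊕1⊕1 = 1
s8 (pos 8,9,10,11,12,13,14,15): 1⊕0⊕0⊕1⊕0⊕1⊕1⊕1 = 1
Syndrome s8…s1 = 1110 → error at position 14.
Flip position 14: 010011010010111 → 010011010010101
Read data bits from positions 3,5,6,7,9,10,11,12,13,14,15: 01100010101

01100010101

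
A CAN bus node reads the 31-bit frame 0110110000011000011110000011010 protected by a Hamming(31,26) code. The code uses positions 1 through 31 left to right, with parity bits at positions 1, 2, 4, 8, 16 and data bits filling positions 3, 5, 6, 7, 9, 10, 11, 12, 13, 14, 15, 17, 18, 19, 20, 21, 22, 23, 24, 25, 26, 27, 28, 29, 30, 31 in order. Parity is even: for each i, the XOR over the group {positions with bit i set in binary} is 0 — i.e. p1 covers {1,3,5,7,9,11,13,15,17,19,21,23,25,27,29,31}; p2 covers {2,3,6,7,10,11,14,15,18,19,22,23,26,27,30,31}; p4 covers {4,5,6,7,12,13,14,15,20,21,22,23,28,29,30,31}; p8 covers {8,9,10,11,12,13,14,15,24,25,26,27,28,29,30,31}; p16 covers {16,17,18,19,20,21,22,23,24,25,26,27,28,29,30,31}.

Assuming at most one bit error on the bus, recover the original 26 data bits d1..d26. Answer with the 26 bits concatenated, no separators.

11100001100011110000111010

s1 (pos 1,3,5,7,9,11,13,15,17,19,21,23,25,27,29,31): 0⊕1⊕1⊕0⊕0⊕0⊕1⊕0⊕0⊕1⊕1⊕0⊕0⊕1⊕0⊕0 = 0
s2 (pos 2,3,6,7,10,11,14,15,18,19,22,23,26,27,30,31): 1⊕1⊕1⊕0⊕0⊕0⊕0⊕0⊕1⊕1⊕0⊕0⊕0⊕1⊕1⊕0 = 1
s4 (pos 4,5,6,7,12,13,14,15,20,21,22,23,28,29,30,31): 0⊕1⊕1⊕0⊕1⊕1⊕0⊕0⊕1⊕1⊕0⊕0⊕1⊕0⊕1⊕0 = 0
s8 (pos 8,9,10,11,12,13,14,15,24,25,26,27,28,29,30,31): 0⊕0⊕0⊕0⊕1⊕1⊕0⊕0⊕0⊕0⊕0⊕1⊕1⊕0⊕1⊕0 = 1
s16 (pos 16,17,18,19,20,21,22,23,24,25,26,27,28,29,30,31): 0⊕0⊕1⊕1⊕1⊕1⊕0⊕0⊕0⊕0⊕0⊕1⊕1⊕0⊕1⊕0 = 1
Syndrome s16…s1 = 11010 → error at position 26.
Flip position 26: 0110110000011000011110000011010 → 0110110000011000011110000111010
Read data bits from positions 3,5,6,7,9,10,11,12,13,14,15,17,18,19,20,21,22,23,24,25,26,27,28,29,30,31: 11100001100011110000111010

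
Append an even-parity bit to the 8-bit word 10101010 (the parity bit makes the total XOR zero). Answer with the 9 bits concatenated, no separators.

XOR of the 8 data bits: 1⊕0⊕1⊕0⊕1⊕0⊕1⊕0 = 0
Parity bit = 0 (so all 9 bits XOR to 0).

101010100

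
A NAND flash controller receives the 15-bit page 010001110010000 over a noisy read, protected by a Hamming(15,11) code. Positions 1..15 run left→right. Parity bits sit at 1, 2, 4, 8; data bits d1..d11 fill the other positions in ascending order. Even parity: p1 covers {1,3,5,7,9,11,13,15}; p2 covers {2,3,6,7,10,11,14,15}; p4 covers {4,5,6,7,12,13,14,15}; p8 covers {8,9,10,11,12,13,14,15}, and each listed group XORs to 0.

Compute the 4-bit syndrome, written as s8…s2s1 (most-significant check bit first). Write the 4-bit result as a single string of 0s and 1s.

0000

s1 (pos 1,3,5,7,9,11,13,15): 0⊕0⊕0⊕1⊕0⊕1⊕0⊕0 = 0
s2 (pos 2,3,6,7,10,11,14,15): 1⊕0⊕1⊕1⊕0⊕1⊕0⊕0 = 0
s4 (pos 4,5,6,7,12,13,14,15): 0⊕0⊕1⊕1⊕0⊕0⊕0⊕0 = 0
s8 (pos 8,9,10,11,12,13,14,15): 1⊕0⊕0⊕1⊕0⊕0⊕0⊕0 = 0
Syndrome s8…s1 = 0000 → no error.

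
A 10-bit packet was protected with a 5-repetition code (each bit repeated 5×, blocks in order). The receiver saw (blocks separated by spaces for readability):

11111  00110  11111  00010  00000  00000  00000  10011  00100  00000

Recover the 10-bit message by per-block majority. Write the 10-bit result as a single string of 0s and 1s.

Block 1 (11111): 5 ones → 1
Block 2 (00110): 2 ones → 0
Block 3 (11111): 5 ones → 1
Block 4 (00010): 1 one → 0
Block 5 (00000): 0 ones → 0
Block 6 (00000): 0 ones → 0
Block 7 (00000): 0 ones → 0
Block 8 (10011): 3 ones → 1
Block 9 (00100): 1 one → 0
Block 10 (00000): 0 ones → 0

1010000100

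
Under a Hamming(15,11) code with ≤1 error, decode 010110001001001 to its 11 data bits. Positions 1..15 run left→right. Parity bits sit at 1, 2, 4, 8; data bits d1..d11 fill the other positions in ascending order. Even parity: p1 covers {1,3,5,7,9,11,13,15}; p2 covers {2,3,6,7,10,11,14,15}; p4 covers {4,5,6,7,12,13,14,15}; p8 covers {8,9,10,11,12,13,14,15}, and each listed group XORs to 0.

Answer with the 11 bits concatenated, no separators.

01000001001

s1 (pos 1,3,5,7,9,11,13,15): 0⊕0⊕1⊕0⊕1⊕0⊕0⊕1 = 1
s2 (pos 2,3,6,7,10,11,14,15): 1⊕0⊕0⊕0⊕0⊕0⊕0⊕1 = 0
s4 (pos 4,5,6,7,12,13,14,15): 1⊕1⊕0⊕0⊕1⊕0⊕0⊕1 = 0
s8 (pos 8,9,10,11,12,13,14,15): 0⊕1⊕0⊕0⊕1⊕0⊕0⊕1 = 1
Syndrome s8…s1 = 1001 → error at position 9.
Flip position 9: 010110001001001 → 010110000001001
Read data bits from positions 3,5,6,7,9,10,11,12,13,14,15: 01000001001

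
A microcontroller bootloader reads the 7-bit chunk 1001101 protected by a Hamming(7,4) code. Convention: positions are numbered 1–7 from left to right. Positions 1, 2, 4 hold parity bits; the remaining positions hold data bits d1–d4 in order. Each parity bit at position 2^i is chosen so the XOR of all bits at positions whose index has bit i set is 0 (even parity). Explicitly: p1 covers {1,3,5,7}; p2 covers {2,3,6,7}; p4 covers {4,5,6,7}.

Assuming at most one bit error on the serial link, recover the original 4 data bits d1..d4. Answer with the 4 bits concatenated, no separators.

s1 (pos 1,3,5,7): 1⊕0⊕1⊕1 = 1
s2 (pos 2,3,6,7): 0⊕0⊕0⊕1 = 1
s4 (pos 4,5,6,7): 1⊕1⊕0⊕1 = 1
Syndrome s4…s1 = 111 → error at position 7.
Flip position 7: 1001101 → 1001100
Read data bits from positions 3,5,6,7: 0100

0100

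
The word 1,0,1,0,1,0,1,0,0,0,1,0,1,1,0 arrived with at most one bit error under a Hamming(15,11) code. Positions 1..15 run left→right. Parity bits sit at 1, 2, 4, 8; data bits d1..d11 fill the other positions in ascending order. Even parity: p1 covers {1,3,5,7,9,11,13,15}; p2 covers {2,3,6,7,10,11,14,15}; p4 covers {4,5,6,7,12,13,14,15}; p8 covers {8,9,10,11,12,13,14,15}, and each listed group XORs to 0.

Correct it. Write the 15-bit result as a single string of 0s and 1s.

101010110010110

s1 (pos 1,3,5,7,9,11,13,15): 1⊕1⊕1⊕1⊕0⊕1⊕1⊕0 = 0
s2 (pos 2,3,6,7,10,11,14,15): 0⊕1⊕0⊕1⊕0⊕1⊕1⊕0 = 0
s4 (pos 4,5,6,7,12,13,14,15): 0⊕1⊕0⊕1⊕0⊕1⊕1⊕0 = 0
s8 (pos 8,9,10,11,12,13,14,15): 0⊕0⊕0⊕1⊕0⊕1⊕1⊕0 = 1
Syndrome s8…s1 = 1000 → error at position 8.
Flip position 8: 101010100010110 → 101010110010110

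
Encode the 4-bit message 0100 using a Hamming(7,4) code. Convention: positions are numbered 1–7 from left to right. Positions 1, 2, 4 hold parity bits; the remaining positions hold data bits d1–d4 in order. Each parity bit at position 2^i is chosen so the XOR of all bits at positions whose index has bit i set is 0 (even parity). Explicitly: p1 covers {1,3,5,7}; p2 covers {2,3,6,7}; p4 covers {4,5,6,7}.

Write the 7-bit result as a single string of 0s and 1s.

Place data at non-parity positions: p1 p2 0 p4 1 0 0
p1 (pos 1,3,5,7): XOR of data positions = 0⊕1⊕0 = 1
p2 (pos 2,3,6,7): XOR of data positions = 0⊕0⊕0 = 0
p4 (pos 4,5,6,7): XOR of data positions = 1⊕0⊕0 = 1
Codeword: 1001100

1001100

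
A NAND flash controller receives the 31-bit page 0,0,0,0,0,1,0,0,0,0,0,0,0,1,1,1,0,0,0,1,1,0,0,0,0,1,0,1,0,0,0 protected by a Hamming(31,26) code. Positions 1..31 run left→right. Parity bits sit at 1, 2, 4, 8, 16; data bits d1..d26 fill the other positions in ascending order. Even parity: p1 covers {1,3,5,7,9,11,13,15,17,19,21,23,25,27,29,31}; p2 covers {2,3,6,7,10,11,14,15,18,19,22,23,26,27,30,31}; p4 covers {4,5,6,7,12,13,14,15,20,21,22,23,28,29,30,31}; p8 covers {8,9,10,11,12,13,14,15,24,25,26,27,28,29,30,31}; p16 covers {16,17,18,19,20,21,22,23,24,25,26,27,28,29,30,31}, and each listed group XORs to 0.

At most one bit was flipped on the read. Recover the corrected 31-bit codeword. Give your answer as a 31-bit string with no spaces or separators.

s1 (pos 1,3,5,7,9,11,13,15,17,19,21,23,25,27,29,31): 0⊕0⊕0⊕0⊕0⊕0⊕0⊕1⊕0⊕0⊕1⊕0⊕0⊕0⊕0⊕0 = 0
s2 (pos 2,3,6,7,10,11,14,15,18,19,22,23,26,27,30,31): 0⊕0⊕1⊕0⊕0⊕0⊕1⊕1⊕0⊕0⊕0⊕0⊕1⊕0⊕0⊕0 = 0
s4 (pos 4,5,6,7,12,13,14,15,20,21,22,23,28,29,30,31): 0⊕0⊕1⊕0⊕0⊕0⊕1⊕1⊕1⊕1⊕0⊕0⊕1⊕0⊕0⊕0 = 0
s8 (pos 8,9,10,11,12,13,14,15,24,25,26,27,28,29,30,31): 0⊕0⊕0⊕0⊕0⊕0⊕1⊕1⊕0⊕0⊕1⊕0⊕1⊕0⊕0⊕0 = 0
s16 (pos 16,17,18,19,20,21,22,23,24,25,26,27,28,29,30,31): 1⊕0⊕0⊕0⊕1⊕1⊕0⊕0⊕0⊕0⊕1⊕0⊕1⊕0⊕0⊕0 = 1
Syndrome s16…s1 = 10000 → error at position 16.
Flip position 16: 0000010000000111000110000101000 → 0000010000000110000110000101000

0000010000000110000110000101000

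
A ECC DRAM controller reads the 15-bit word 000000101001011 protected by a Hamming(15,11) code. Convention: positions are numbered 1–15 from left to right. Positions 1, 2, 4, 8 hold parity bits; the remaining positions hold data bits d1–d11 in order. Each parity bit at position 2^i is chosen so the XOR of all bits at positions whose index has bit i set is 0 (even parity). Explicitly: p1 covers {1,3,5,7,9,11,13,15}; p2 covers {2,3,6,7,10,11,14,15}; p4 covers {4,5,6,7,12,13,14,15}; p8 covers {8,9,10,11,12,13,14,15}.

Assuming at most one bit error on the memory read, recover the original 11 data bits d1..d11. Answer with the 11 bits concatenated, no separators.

10011001011

s1 (pos 1,3,5,7,9,11,13,15): 0⊕0⊕0⊕1⊕1⊕0⊕0⊕1 = 1
s2 (pos 2,3,6,7,10,11,14,15): 0⊕0⊕0⊕1⊕0⊕0⊕1⊕1 = 1
s4 (pos 4,5,6,7,12,13,14,15): 0⊕0⊕0⊕1⊕1⊕0⊕1⊕1 = 0
s8 (pos 8,9,10,11,12,13,14,15): 0⊕1⊕0⊕0⊕1⊕0⊕1⊕1 = 0
Syndrome s8…s1 = 0011 → error at position 3.
Flip position 3: 000000101001011 → 001000101001011
Read data bits from positions 3,5,6,7,9,10,11,12,13,14,15: 10011001011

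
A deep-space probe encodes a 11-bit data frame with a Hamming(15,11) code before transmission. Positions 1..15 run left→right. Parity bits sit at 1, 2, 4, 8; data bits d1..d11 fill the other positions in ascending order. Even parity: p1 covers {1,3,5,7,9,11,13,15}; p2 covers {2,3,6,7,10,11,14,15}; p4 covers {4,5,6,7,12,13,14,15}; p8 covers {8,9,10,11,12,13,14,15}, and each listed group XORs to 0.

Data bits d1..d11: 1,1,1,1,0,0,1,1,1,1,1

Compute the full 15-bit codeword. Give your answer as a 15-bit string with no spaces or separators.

Place data at non-parity positions: p1 p2 1 p4 1 1 1 p8 0 0 1 1 1 1 1
p1 (pos 1,3,5,7,9,11,13,15): XOR of data positions = 1⊕1⊕1⊕0⊕1⊕1⊕1 = 0
p2 (pos 2,3,6,7,10,11,14,15): XOR of data positions = 1⊕1⊕1⊕0⊕1⊕1⊕1 = 0
p4 (pos 4,5,6,7,12,13,14,15): XOR of data positions = 1⊕1⊕1⊕1⊕1⊕1⊕1 = 1
p8 (pos 8,9,10,11,12,13,14,15): XOR of data positions = 0⊕0⊕1⊕1⊕1⊕1⊕1 = 1
Codeword: 001111110011111

001111110011111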